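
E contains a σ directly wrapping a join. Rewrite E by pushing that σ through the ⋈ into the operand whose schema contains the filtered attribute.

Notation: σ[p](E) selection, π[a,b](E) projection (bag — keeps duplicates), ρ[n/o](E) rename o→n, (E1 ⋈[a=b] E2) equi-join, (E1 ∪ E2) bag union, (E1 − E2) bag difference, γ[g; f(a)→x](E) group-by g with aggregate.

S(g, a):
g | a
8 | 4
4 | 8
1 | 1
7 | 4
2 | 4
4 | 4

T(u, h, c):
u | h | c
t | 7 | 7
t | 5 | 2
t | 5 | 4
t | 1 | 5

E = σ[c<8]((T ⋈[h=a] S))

σ filters on c, owned by the left side.
E' = (σ[c<8](T) ⋈[h=a] S)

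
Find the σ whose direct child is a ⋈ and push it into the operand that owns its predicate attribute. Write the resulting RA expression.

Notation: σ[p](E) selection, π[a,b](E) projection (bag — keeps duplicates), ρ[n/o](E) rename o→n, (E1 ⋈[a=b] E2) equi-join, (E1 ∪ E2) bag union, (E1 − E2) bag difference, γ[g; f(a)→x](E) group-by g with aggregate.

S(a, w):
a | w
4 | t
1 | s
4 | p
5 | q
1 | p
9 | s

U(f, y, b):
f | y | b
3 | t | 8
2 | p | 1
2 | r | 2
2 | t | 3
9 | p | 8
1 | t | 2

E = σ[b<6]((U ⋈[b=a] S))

σ filters on b, owned by the left side.
E' = (σ[b<6](U) ⋈[b=a] S)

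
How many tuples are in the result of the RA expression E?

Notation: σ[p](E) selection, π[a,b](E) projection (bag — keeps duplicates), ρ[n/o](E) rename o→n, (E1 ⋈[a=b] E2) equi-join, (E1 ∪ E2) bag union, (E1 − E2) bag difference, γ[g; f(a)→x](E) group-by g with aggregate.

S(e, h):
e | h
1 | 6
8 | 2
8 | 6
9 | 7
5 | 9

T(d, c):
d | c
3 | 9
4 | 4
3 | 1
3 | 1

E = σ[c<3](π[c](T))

Row counts bottom-up:
  T → 4
  π[c](T) → 4
  σ[c<3](π[c](T)) → 2

|E| = 2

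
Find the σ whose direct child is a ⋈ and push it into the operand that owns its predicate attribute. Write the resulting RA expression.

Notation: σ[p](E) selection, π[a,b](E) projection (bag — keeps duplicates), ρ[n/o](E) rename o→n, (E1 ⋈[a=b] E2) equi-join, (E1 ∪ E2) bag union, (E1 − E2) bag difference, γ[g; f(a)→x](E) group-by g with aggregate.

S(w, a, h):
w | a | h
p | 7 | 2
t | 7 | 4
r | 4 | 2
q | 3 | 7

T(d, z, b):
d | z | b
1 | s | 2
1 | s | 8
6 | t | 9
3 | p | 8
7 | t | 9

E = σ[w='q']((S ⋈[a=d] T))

σ filters on w, owned by the left side.
E' = (σ[w='q'](S) ⋈[a=d] T)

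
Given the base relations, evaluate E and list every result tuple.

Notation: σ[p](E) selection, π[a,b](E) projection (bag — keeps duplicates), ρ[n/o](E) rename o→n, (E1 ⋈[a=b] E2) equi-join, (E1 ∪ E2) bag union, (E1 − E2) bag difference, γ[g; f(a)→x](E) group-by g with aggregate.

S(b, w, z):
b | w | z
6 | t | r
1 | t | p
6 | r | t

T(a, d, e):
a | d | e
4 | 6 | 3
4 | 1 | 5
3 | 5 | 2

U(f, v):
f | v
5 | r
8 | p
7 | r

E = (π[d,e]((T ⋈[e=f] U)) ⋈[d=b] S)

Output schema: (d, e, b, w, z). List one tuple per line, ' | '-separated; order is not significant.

Row counts bottom-up:
  T → 3
  U → 3
  (T ⋈[e=f] U) → 1
  π[d,e]((T ⋈[e=f] U)) → 1
  S → 3
  (π[d,e]((T ⋈[e=f] U)) ⋈[d=b] S) → 1

== RESULT ==
d | e | b | w | z
1 | 5 | 1 | t | p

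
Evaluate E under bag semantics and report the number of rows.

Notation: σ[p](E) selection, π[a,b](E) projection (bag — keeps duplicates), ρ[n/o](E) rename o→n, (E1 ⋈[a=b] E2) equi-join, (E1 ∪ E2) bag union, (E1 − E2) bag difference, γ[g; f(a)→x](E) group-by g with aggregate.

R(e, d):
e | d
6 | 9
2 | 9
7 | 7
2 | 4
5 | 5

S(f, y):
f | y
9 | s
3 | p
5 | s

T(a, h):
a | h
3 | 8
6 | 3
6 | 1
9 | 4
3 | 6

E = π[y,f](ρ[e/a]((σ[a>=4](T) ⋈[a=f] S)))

Stepwise |·|:
  T → 5
  σ[a>=4](T) → 3
  S → 3
  (σ[a>=4](T) ⋈[a=f] S) → 1
  ρ[e/a]((σ[a>=4](T) ⋈[a=f] S)) → 1
  π[y,f](ρ[e/a]((σ[a>=4](T) ⋈[a=f] S))) → 1

|E| = 1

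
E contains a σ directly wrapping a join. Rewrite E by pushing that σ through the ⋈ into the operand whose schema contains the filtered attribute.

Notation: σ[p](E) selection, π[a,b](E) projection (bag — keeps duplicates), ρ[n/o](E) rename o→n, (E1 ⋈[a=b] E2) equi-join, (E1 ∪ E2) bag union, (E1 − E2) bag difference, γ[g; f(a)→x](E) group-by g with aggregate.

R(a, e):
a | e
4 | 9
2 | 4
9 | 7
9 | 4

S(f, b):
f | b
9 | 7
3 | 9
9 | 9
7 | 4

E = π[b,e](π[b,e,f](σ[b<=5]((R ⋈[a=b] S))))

σ filters on b, owned by the right side.
E' = π[b,e](π[b,e,f]((R ⋈[a=b] σ[b<=5](S))))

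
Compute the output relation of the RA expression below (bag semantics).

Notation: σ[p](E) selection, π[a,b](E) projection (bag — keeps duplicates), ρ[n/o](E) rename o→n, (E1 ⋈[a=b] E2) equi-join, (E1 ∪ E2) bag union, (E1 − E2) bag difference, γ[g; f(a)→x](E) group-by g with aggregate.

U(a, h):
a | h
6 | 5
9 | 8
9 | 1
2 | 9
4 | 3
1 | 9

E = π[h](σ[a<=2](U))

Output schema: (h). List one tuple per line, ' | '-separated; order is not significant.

Per-node cardinality:
  U → 6
  σ[a<=2](U) → 2
  π[h](σ[a<=2](U)) → 2

== RESULT ==
h
9
9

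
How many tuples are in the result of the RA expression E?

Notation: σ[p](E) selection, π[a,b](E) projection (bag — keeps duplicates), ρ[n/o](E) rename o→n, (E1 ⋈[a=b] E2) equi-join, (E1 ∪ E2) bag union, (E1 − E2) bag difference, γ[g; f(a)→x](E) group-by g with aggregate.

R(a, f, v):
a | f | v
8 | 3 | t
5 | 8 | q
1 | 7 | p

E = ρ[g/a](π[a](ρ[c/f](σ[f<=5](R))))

Per-node cardinality:
  R → 3
  σ[f<=5](R) → 1
  ρ[c/f](σ[f<=5](R)) → 1
  π[a](ρ[c/f](σ[f<=5](R))) → 1
  ρ[g/a](π[a](ρ[c/f](σ[f<=5](R)))) → 1

|E| = 1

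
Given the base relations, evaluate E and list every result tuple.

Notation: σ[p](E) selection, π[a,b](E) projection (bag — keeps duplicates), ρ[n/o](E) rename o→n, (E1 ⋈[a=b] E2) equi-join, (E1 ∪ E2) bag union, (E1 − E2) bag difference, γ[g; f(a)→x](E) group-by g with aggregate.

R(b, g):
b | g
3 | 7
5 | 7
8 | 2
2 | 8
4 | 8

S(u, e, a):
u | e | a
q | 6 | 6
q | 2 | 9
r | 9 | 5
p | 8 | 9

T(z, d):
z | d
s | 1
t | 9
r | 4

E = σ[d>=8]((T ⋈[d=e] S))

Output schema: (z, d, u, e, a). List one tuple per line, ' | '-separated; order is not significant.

Row counts bottom-up:
  T → 3
  S → 4
  (T ⋈[d=e] S) → 1
  σ[d>=8]((T ⋈[d=e] S)) → 1

== RESULT ==
z | d | u | e | a
t | 9 | r | 9 | 5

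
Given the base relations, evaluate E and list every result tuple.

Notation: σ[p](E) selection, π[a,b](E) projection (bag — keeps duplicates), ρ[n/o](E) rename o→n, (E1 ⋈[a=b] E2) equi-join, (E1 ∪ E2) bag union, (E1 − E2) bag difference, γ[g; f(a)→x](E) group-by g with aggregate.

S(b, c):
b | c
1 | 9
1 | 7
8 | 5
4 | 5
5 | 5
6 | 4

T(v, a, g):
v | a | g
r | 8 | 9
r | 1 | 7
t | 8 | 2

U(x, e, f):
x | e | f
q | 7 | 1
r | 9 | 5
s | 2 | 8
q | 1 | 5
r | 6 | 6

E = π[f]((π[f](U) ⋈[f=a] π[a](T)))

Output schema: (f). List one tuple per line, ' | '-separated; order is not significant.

Per-node cardinality:
  U → 5
  π[f](U) → 5
  T → 3
  π[a](T) → 3
  (π[f](U) ⋈[f=a] π[a](T)) → 3
  π[f]((π[f](U) ⋈[f=a] π[a](T))) → 3

== RESULT ==
f
1
8
8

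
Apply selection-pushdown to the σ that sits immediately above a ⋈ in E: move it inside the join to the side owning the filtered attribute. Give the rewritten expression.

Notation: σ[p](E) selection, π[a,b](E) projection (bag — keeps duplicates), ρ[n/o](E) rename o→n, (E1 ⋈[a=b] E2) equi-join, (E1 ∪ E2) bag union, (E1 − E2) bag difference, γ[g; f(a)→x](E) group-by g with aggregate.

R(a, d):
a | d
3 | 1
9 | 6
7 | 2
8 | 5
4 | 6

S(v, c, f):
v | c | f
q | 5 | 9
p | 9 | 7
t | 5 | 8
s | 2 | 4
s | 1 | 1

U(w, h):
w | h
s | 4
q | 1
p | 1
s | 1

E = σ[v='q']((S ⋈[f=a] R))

σ filters on v, owned by the left side.
E' = (σ[v='q'](S) ⋈[f=a] R)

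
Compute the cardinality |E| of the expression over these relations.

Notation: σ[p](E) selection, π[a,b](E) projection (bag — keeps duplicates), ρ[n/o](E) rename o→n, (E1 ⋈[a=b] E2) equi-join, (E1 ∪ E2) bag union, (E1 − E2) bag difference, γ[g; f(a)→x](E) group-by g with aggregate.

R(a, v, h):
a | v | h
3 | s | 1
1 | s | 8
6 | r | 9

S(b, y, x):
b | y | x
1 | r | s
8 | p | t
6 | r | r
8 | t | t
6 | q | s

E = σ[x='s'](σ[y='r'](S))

Subexpression sizes:
  S → 5
  σ[y='r'](S) → 2
  σ[x='s'](σ[y='r'](S)) → 1

|E| = 1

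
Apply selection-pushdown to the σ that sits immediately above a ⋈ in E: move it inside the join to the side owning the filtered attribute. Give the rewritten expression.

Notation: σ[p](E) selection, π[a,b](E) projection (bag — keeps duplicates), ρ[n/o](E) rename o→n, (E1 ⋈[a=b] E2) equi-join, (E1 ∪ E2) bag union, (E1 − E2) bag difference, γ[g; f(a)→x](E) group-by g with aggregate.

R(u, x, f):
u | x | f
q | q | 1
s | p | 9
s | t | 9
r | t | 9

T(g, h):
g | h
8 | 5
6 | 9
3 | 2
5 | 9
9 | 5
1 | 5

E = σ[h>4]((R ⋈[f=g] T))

σ filters on h, owned by the right side.
E' = (R ⋈[f=g] σ[h>4](T))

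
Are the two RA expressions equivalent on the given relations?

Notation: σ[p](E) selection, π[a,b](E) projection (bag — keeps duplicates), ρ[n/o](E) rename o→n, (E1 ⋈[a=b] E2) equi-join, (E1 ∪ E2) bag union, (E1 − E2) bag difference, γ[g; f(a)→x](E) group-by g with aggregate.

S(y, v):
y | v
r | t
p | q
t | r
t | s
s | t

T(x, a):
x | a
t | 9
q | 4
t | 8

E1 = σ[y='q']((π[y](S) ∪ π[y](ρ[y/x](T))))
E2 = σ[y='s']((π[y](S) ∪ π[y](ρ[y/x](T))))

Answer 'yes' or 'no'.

E1 per-node cardinality:
  S → 5
  π[y](S) → 5
  T → 3
  ρ[y/x](T) → 3
  π[y](ρ[y/x](T)) → 3
  (π[y](S) ∪ π[y](ρ[y/x](T))) → 8
  σ[y='q']((π[y](S) ∪ π[y](ρ[y/x](T)))) → 1
E2 per-node cardinality:
  S → 5
  π[y](S) → 5
  T → 3
  ρ[y/x](T) → 3
  π[y](ρ[y/x](T)) → 3
  (π[y](S) ∪ π[y](ρ[y/x](T))) → 8
  σ[y='s']((π[y](S) ∪ π[y](ρ[y/x](T)))) → 1

E1 result:
y
q
E2 result:
y
s
Witness: ('q',) appears 1× in E1 but 0× in E2.

no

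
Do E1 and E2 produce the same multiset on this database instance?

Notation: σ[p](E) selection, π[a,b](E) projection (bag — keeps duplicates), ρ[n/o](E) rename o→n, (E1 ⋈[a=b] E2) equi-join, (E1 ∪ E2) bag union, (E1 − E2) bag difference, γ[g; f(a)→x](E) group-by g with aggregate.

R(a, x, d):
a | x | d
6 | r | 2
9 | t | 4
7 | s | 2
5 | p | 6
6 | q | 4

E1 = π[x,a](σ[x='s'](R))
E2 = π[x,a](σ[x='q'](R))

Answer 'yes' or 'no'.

E1 subexpression sizes:
  R → 5
  σ[x='s'](R) → 1
  π[x,a](σ[x='s'](R)) → 1
E2 subexpression sizes:
  R → 5
  σ[x='q'](R) → 1
  π[x,a](σ[x='q'](R)) → 1

E1 result:
x | a
s | 7
E2 result:
x | a
q | 6
Witness: ('q', 6) appears 0× in E1 but 1× in E2.

no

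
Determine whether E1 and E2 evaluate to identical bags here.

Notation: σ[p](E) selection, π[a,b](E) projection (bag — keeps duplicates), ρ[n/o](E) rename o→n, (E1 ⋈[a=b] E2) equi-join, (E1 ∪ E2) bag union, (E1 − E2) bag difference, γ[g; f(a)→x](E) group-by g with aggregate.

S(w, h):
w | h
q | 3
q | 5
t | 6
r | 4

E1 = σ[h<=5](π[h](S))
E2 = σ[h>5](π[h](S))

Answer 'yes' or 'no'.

E1 subexpression sizes:
  S → 4
  π[h](S) → 4
  σ[h<=5](π[h](S)) → 3
E2 subexpression sizes:
  S → 4
  π[h](S) → 4
  σ[h>5](π[h](S)) → 1

E1 result:
h
3
4
5
E2 result:
h
6
Witness: (6,) appears 0× in E1 but 1× in E2.

no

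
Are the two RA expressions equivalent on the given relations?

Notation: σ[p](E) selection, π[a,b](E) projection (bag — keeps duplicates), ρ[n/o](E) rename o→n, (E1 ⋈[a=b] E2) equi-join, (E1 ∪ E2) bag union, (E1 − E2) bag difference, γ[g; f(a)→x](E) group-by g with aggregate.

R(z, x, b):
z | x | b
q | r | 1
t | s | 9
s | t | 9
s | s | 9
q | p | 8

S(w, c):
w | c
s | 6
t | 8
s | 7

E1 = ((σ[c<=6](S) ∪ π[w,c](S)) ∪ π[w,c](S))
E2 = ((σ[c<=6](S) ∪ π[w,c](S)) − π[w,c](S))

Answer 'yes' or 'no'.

E1 subexpression sizes:
  S → 3
  σ[c<=6](S) → 1
  S → 3
  π[w,c](S) → 3
  (σ[c<=6](S) ∪ π[w,c](S)) → 4
  S → 3
  π[w,c](S) → 3
  ((σ[c<=6](S) ∪ π[w,c](S)) ∪ π[w,c](S)) → 7
E2 subexpression sizes:
  S → 3
  σ[c<=6](S) → 1
  S → 3
  π[w,c](S) → 3
  (σ[c<=6](S) ∪ π[w,c](S)) → 4
  S → 3
  π[w,c](S) → 3
  ((σ[c<=6](S) ∪ π[w,c](S)) − π[w,c](S)) → 1

E1 result:
w | c
s | 6
s | 6
s | 6
s | 7
s | 7
t | 8
t | 8
E2 result:
w | c
s | 6
Witness: ('t', 8) appears 2× in E1 but 0× in E2.

no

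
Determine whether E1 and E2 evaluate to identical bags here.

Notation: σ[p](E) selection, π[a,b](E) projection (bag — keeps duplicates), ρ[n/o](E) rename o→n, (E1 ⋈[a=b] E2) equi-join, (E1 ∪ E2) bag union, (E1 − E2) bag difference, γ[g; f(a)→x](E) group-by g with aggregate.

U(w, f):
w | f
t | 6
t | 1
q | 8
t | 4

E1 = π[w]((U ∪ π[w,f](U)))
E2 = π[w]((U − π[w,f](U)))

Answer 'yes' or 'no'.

E1 per-node cardinality:
  U → 4
  U → 4
  π[w,f](U) → 4
  (U ∪ π[w,f](U)) → 8
  π[w]((U ∪ π[w,f](U))) → 8
E2 per-node cardinality:
  U → 4
  U → 4
  π[w,f](U) → 4
  (U − π[w,f](U)) → 0
  π[w]((U − π[w,f](U))) → 0

E1 result:
w
q
q
t
t
t
t
t
t
E2 result:
w
(0 rows)
Witness: ('t',) appears 6× in E1 but 0× in E2.

no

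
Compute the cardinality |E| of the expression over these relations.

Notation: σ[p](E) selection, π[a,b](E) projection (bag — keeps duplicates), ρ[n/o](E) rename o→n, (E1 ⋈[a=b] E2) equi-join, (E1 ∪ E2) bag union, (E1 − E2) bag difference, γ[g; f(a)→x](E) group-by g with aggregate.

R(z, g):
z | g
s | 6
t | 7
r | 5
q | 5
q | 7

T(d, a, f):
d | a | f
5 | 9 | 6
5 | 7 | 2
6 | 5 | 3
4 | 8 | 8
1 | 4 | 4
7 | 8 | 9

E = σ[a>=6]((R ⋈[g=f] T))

Per-node cardinality:
  R → 5
  T → 6
  (R ⋈[g=f] T) → 1
  σ[a>=6]((R ⋈[g=f] T)) → 1

|E| = 1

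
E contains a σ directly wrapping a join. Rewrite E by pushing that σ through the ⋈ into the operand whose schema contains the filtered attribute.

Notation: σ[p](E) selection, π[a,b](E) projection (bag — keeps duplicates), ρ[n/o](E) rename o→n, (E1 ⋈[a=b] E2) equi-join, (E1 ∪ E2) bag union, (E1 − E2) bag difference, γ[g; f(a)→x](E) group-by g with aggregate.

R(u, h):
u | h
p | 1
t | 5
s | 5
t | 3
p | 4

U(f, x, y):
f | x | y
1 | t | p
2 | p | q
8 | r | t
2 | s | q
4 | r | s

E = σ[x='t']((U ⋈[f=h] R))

σ filters on x, owned by the left side.
E' = (σ[x='t'](U) ⋈[f=h] R)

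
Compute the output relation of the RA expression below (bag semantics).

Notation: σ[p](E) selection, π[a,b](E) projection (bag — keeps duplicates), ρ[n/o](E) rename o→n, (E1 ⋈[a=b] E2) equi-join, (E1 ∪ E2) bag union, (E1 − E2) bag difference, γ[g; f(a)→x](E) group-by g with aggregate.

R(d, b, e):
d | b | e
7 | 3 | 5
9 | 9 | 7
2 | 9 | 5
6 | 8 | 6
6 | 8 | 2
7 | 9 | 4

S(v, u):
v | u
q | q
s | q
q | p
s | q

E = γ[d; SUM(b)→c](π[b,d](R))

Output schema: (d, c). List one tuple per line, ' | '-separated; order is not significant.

Per-node cardinality:
  R → 6
  π[b,d](R) → 6
  γ[d; SUM(b)→c](π[b,d](R)) → 4

== RESULT ==
d | c
2 | 9
6 | 16
7 | 12
9 | 9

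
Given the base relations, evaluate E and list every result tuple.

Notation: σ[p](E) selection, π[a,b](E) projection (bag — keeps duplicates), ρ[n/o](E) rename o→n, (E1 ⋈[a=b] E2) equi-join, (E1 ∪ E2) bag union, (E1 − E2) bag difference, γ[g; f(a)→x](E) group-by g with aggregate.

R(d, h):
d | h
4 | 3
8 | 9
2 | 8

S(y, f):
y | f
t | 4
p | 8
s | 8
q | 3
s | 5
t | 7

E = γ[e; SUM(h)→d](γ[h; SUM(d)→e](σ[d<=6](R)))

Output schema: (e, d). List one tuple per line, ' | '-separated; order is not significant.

Subexpression sizes:
  R → 3
  σ[d<=6](R) → 2
  γ[h; SUM(d)→e](σ[d<=6](R)) → 2
  γ[e; SUM(h)→d](γ[h; SUM(d)→e](σ[d<=6](R))) → 2

== RESULT ==
e | d
2 | 8
4 | 3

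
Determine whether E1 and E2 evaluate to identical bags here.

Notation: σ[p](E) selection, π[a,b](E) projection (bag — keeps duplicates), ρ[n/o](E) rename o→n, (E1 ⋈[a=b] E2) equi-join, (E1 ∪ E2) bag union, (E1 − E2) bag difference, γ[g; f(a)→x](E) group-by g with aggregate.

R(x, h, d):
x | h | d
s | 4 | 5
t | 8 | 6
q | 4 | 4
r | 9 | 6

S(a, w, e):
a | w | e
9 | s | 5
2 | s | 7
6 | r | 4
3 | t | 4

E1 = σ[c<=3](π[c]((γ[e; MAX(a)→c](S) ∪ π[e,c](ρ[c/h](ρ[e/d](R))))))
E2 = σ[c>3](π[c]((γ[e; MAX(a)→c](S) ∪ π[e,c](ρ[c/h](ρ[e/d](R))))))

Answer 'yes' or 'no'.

E1 subexpression sizes:
  S → 4
  γ[e; MAX(a)→c](S) → 3
  R → 4
  ρ[e/d](R) → 4
  ρ[c/h](ρ[e/d](R)) → 4
  π[e,c](ρ[c/h](ρ[e/d](R))) → 4
  (γ[e; MAX(a)→c](S) ∪ π[e,c](ρ[c/h](ρ[e/d](R)))) → 7
  π[c]((γ[e; MAX(a)→c](S) ∪ π[e,c](ρ[c/h](ρ[e/d](R))))) → 7
  σ[c<=3](π[c]((γ[e; MAX(a)→c](S) ∪ π[e,c](ρ[c/h](ρ[e/d](R)))))) → 1
E2 subexpression sizes:
  S → 4
  γ[e; MAX(a)→c](S) → 3
  R → 4
  ρ[e/d](R) → 4
  ρ[c/h](ρ[e/d](R)) → 4
  π[e,c](ρ[c/h](ρ[e/d](R))) → 4
  (γ[e; MAX(a)→c](S) ∪ π[e,c](ρ[c/h](ρ[e/d](R)))) → 7
  π[c]((γ[e; MAX(a)→c](S) ∪ π[e,c](ρ[c/h](ρ[e/d](R))))) → 7
  σ[c>3](π[c]((γ[e; MAX(a)→c](S) ∪ π[e,c](ρ[c/h](ρ[e/d](R)))))) → 6

E1 result:
c
2
E2 result:
c
4
4
6
8
9
9
Witness: (6,) appears 0× in E1 but 1× in E2.

no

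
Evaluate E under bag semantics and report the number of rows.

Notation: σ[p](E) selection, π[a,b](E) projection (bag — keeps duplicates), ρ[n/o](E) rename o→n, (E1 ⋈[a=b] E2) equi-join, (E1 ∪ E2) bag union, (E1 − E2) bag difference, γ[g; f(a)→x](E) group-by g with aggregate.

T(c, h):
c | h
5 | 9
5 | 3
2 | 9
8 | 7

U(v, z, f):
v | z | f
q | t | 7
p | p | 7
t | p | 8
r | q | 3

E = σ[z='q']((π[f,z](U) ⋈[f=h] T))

Per-node cardinality:
  U → 4
  π[f,z](U) → 4
  T → 4
  (π[f,z](U) ⋈[f=h] T) → 3
  σ[z='q']((π[f,z](U) ⋈[f=h] T)) → 1

|E| = 1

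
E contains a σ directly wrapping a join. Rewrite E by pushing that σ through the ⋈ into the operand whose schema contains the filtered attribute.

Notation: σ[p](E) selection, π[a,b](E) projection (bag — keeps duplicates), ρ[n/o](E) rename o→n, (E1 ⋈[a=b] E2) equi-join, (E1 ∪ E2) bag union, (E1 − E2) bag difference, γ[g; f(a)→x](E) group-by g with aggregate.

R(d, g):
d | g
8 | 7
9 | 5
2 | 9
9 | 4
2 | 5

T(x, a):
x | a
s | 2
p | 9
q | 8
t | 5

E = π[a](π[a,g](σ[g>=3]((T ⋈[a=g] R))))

σ filters on g, owned by the right side.
E' = π[a](π[a,g]((T ⋈[a=g] σ[g>=3](R))))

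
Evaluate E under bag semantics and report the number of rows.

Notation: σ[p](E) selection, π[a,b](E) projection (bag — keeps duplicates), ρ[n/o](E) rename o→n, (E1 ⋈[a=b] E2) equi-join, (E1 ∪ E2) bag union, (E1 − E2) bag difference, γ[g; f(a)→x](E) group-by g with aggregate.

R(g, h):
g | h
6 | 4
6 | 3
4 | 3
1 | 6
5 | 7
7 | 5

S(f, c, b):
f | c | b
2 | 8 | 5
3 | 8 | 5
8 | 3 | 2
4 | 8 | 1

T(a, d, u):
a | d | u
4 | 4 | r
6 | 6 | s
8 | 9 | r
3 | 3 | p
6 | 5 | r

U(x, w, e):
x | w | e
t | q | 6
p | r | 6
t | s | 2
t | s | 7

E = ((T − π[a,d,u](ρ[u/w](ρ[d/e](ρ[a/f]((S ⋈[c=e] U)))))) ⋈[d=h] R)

Per-node cardinality:
  T → 5
  S → 4
  U → 4
  (S ⋈[c=e] U) → 0
  ρ[a/f]((S ⋈[c=e] U)) → 0
  ρ[d/e](ρ[a/f]((S ⋈[c=e] U))) → 0
  ρ[u/w](ρ[d/e](ρ[a/f]((S ⋈[c=e] U)))) → 0
  π[a,d,u](ρ[u/w](ρ[d/e](ρ[a/f]((S ⋈[c=e] U))))) → 0
  (T − π[a,d,u](ρ[u/w](ρ[d/e](ρ[a/f]((S ⋈[c=e] U)))))) → 5
  R → 6
  ((T − π[a,d,u](ρ[u/w](ρ[d/e](ρ[a/f]((S ⋈[c=e] U)))))) ⋈[d=h] R) → 5

|E| = 5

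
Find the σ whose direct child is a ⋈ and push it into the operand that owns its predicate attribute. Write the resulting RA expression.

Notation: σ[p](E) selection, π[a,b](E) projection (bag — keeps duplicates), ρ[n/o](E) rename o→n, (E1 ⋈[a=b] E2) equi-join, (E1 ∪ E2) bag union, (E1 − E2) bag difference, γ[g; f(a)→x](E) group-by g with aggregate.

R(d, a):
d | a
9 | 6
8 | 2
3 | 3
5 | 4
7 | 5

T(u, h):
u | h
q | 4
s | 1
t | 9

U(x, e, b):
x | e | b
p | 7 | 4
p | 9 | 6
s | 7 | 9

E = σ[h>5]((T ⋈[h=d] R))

σ filters on h, owned by the left side.
E' = (σ[h>5](T) ⋈[h=d] R)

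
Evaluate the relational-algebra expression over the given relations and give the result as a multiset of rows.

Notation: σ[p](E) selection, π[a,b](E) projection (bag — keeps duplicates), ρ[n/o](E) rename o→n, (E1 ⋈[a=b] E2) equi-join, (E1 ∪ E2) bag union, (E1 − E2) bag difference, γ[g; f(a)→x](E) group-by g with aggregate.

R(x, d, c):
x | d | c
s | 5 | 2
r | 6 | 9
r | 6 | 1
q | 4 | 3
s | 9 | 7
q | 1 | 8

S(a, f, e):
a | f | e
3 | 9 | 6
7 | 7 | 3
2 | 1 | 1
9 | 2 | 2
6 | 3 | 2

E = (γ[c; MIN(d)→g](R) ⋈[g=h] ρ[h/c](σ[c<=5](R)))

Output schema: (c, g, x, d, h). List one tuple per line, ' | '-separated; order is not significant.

Stepwise |·|:
  R → 6
  γ[c; MIN(d)→g](R) → 6
  R → 6
  σ[c<=5](R) → 3
  ρ[h/c](σ[c<=5](R)) → 3
  (γ[c; MIN(d)→g](R) ⋈[g=h] ρ[h/c](σ[c<=5](R))) → 1

== RESULT ==
c | g | x | d | h
8 | 1 | r | 6 | 1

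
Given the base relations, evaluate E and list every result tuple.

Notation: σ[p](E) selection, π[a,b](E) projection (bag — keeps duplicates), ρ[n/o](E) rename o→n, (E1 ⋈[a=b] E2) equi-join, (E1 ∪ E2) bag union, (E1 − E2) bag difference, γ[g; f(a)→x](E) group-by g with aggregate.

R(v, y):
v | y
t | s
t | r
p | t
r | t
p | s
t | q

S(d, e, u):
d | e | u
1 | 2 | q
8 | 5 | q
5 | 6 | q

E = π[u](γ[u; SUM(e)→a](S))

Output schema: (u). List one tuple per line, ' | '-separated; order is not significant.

Stepwise |·|:
  S → 3
  γ[u; SUM(e)→a](S) → 1
  π[u](γ[u; SUM(e)→a](S)) → 1

== RESULT ==
u
q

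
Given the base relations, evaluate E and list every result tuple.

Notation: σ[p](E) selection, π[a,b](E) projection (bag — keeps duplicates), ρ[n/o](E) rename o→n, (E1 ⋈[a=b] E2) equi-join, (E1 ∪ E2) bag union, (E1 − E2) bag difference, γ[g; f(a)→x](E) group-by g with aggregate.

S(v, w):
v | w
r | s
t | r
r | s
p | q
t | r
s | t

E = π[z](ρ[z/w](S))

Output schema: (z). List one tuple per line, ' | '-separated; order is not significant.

Subexpression sizes:
  S → 6
  ρ[z/w](S) → 6
  π[z](ρ[z/w](S)) → 6

== RESULT ==
z
q
r
r
s
s
t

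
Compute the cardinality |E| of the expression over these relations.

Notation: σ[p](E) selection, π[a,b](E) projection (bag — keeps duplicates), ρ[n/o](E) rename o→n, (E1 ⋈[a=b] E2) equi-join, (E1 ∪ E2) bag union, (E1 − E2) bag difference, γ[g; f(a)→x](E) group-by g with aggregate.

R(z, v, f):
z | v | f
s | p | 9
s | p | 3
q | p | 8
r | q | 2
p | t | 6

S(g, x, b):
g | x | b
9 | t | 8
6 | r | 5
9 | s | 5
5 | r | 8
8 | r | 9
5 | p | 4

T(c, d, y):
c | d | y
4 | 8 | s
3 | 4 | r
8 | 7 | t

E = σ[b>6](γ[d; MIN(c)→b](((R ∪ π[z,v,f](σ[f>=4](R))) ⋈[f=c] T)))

Stepwise |·|:
  R → 5
  R → 5
  σ[f>=4](R) → 3
  π[z,v,f](σ[f>=4](R)) → 3
  (R ∪ π[z,v,f](σ[f>=4](R))) → 8
  T → 3
  ((R ∪ π[z,v,f](σ[f>=4](R))) ⋈[f=c] T) → 3
  γ[d; MIN(c)→b](((R ∪ π[z,v,f](σ[f>=4](R))) ⋈[f=c] T)) → 2
  σ[b>6](γ[d; MIN(c)→b](((R ∪ π[z,v,f](σ[f>=4](R))) ⋈[f=c] T))) → 1

|E| = 1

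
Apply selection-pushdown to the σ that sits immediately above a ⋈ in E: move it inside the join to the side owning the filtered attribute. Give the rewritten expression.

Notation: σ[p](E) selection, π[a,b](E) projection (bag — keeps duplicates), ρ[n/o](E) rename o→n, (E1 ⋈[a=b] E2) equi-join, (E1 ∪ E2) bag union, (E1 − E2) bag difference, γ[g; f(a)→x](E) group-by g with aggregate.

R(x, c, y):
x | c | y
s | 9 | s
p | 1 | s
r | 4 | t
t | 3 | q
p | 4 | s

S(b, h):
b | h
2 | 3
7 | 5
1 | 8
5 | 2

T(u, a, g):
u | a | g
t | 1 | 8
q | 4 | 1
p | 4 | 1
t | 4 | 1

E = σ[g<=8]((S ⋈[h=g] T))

σ filters on g, owned by the right side.
E' = (S ⋈[h=g] σ[g<=8](T))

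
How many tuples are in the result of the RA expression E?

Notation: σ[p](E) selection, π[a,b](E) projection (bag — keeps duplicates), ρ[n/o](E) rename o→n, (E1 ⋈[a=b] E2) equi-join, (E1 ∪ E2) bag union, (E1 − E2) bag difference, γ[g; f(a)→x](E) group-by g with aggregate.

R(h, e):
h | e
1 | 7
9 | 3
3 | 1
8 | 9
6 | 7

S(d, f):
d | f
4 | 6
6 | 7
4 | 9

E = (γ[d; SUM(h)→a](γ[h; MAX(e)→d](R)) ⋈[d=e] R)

Stepwise |·|:
  R → 5
  γ[h; MAX(e)→d](R) → 5
  γ[d; SUM(h)→a](γ[h; MAX(e)→d](R)) → 4
  R → 5
  (γ[d; SUM(h)→a](γ[h; MAX(e)→d](R)) ⋈[d=e] R) → 5

|E| = 5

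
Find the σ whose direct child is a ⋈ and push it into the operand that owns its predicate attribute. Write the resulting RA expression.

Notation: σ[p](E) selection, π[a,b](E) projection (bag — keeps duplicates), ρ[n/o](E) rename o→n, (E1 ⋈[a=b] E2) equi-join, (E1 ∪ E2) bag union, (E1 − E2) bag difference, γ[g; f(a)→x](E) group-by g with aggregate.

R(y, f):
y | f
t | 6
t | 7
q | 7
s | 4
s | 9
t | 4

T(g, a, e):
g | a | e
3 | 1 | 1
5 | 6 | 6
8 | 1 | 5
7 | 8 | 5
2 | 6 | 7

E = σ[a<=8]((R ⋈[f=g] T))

σ filters on a, owned by the right side.
E' = (R ⋈[f=g] σ[a<=8](T))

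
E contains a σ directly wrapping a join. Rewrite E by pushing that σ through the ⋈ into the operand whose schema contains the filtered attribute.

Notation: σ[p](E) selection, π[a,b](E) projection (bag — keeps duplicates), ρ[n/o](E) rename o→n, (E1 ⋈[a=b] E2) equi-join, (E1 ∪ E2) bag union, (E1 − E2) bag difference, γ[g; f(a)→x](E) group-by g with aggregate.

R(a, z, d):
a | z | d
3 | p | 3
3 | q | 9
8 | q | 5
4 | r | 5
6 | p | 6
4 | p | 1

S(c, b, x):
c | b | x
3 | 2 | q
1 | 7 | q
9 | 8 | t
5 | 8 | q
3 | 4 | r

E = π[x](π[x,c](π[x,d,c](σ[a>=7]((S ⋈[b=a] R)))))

σ filters on a, owned by the right side.
E' = π[x](π[x,c](π[x,d,c]((S ⋈[b=a] σ[a>=7](R)))))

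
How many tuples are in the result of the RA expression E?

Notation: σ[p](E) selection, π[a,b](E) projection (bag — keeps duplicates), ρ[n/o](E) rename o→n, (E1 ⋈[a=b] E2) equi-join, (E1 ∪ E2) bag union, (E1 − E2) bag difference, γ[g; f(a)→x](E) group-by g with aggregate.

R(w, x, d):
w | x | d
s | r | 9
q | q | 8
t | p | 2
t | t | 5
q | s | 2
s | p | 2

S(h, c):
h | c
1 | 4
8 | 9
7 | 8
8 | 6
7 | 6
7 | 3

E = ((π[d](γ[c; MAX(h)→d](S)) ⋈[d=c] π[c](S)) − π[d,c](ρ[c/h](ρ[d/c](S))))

Subexpression sizes:
  S → 6
  γ[c; MAX(h)→d](S) → 5
  π[d](γ[c; MAX(h)→d](S)) → 5
  S → 6
  π[c](S) → 6
  (π[d](γ[c; MAX(h)→d](S)) ⋈[d=c] π[c](S)) → 2
  S → 6
  ρ[d/c](S) → 6
  ρ[c/h](ρ[d/c](S)) → 6
  π[d,c](ρ[c/h](ρ[d/c](S))) → 6
  ((π[d](γ[c; MAX(h)→d](S)) ⋈[d=c] π[c](S)) − π[d,c](ρ[c/h](ρ[d/c](S)))) → 2

|E| = 2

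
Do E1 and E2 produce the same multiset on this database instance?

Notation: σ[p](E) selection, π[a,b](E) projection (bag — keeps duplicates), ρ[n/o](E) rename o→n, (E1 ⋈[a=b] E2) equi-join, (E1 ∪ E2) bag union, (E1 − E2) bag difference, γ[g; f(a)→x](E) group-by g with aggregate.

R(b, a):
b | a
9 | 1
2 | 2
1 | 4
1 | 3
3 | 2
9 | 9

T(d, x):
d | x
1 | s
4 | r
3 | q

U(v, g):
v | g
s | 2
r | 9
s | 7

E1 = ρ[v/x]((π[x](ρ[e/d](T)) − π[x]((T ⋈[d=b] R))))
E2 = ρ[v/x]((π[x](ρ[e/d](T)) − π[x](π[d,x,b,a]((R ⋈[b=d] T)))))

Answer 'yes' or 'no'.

E1 per-node cardinality:
  T → 3
  ρ[e/d](T) → 3
  π[x](ρ[e/d](T)) → 3
  T → 3
  R → 6
  (T ⋈[d=b] R) → 3
  π[x]((T ⋈[d=b] R)) → 3
  (π[x](ρ[e/d](T)) − π[x]((T ⋈[d=b] R))) → 1
  ρ[v/x]((π[x](ρ[e/d](T)) − π[x]((T ⋈[d=b] R)))) → 1
E2 per-node cardinality:
  T → 3
  ρ[e/d](T) → 3
  π[x](ρ[e/d](T)) → 3
  R → 6
  T → 3
  (R ⋈[b=d] T) → 3
  π[d,x,b,a]((R ⋈[b=d] T)) → 3
  π[x](π[d,x,b,a]((R ⋈[b=d] T))) → 3
  (π[x](ρ[e/d](T)) − π[x](π[d,x,b,a]((R ⋈[b=d] T)))) → 1
  ρ[v/x]((π[x](ρ[e/d](T)) − π[x](π[d,x,b,a]((R ⋈[b=d] T))))) → 1

E1 and E2 produce the same multiset:
v
r

yes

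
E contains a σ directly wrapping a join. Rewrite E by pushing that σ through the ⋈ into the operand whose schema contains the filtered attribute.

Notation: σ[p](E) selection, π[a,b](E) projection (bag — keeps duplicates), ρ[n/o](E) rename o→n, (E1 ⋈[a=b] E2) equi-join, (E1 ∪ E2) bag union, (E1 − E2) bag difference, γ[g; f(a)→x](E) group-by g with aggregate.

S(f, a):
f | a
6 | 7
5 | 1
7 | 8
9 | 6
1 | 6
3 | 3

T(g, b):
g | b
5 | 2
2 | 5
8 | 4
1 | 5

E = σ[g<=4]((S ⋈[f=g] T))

σ filters on g, owned by the right side.
E' = (S ⋈[f=g] σ[g<=4](T))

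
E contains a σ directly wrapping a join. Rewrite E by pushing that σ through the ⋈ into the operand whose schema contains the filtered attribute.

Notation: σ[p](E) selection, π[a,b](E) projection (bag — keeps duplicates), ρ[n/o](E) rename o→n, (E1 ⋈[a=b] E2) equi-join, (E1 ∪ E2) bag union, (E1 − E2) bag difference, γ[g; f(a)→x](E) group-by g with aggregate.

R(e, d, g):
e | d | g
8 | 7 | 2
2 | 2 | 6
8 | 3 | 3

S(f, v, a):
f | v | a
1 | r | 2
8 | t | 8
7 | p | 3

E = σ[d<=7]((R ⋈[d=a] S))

σ filters on d, owned by the left side.
E' = (σ[d<=7](R) ⋈[d=a] S)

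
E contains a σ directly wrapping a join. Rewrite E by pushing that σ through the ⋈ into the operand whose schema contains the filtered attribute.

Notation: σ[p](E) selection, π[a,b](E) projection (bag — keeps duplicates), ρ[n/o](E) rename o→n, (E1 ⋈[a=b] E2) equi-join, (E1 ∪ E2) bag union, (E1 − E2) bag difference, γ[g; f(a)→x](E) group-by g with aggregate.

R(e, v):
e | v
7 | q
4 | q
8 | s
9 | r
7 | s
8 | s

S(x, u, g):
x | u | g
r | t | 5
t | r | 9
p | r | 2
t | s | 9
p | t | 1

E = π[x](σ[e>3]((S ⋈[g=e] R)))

σ filters on e, owned by the right side.
E' = π[x]((S ⋈[g=e] σ[e>3](R)))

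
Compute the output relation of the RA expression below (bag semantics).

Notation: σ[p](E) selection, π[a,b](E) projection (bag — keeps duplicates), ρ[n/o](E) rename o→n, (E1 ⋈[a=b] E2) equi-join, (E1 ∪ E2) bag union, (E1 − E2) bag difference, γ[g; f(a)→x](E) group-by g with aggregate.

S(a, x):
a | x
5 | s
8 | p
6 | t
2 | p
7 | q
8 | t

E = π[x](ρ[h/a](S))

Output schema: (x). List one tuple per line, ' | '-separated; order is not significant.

Per-node cardinality:
  S → 6
  ρ[h/a](S) → 6
  π[x](ρ[h/a](S)) → 6

== RESULT ==
x
p
p
q
s
t
t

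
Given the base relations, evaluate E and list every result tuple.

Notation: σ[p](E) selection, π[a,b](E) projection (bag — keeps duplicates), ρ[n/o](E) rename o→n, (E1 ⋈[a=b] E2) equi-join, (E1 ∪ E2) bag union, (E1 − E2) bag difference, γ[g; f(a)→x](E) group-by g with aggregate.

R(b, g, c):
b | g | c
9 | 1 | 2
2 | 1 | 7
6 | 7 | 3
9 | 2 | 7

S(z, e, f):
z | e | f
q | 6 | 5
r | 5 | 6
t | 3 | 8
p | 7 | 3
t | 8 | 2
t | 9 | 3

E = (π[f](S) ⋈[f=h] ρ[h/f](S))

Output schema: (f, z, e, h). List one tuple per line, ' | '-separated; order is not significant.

Per-node cardinality:
  S → 6
  π[f](S) → 6
  S → 6
  ρ[h/f](S) → 6
  (π[f](S) ⋈[f=h] ρ[h/f](S)) → 8

== RESULT ==
f | z | e | h
2 | t | 8 | 2
3 | p | 7 | 3
3 | p | 7 | 3
3 | t | 9 | 3
3 | t | 9 | 3
5 | q | 6 | 5
6 | r | 5 | 6
8 | t | 3 | 8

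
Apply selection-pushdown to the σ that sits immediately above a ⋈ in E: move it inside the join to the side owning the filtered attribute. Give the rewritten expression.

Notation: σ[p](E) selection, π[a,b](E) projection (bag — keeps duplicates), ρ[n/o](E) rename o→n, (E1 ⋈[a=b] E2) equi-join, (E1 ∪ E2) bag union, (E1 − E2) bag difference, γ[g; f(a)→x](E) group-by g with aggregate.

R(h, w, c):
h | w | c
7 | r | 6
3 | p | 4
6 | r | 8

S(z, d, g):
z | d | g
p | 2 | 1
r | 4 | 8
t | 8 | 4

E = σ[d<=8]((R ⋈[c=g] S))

σ filters on d, owned by the right side.
E' = (R ⋈[c=g] σ[d<=8](S))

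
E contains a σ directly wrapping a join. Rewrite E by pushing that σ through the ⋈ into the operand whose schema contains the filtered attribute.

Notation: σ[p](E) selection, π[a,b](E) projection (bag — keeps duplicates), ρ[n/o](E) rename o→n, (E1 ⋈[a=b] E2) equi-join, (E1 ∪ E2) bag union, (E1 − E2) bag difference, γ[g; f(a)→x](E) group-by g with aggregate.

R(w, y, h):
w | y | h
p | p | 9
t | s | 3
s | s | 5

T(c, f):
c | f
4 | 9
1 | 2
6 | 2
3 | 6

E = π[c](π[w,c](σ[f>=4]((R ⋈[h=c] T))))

σ filters on f, owned by the right side.
E' = π[c](π[w,c]((R ⋈[h=c] σ[f>=4](T))))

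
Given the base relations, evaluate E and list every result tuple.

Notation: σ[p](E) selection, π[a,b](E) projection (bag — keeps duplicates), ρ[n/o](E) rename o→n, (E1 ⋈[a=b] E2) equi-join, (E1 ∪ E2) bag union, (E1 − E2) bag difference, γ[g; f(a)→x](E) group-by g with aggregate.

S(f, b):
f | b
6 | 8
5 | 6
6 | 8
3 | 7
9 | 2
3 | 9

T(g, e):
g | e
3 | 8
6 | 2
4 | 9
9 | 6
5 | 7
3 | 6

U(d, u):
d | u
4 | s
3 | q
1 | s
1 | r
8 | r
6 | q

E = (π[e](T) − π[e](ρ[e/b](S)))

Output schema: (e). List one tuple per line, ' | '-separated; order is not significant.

Subexpression sizes:
  T → 6
  π[e](T) → 6
  S → 6
  ρ[e/b](S) → 6
  π[e](ρ[e/b](S)) → 6
  (π[e](T) − π[e](ρ[e/b](S))) → 1

== RESULT ==
e
6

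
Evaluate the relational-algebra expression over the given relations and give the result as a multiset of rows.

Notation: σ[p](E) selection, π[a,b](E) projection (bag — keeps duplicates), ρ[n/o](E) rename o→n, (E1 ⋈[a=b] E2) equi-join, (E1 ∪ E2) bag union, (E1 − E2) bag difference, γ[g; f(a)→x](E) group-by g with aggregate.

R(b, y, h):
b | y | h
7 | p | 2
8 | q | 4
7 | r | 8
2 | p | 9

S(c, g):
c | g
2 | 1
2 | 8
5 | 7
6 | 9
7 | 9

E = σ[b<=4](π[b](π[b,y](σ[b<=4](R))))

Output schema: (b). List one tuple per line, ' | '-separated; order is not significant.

Subexpression sizes:
  R → 4
  σ[b<=4](R) → 1
  π[b,y](σ[b<=4](R)) → 1
  π[b](π[b,y](σ[b<=4](R))) → 1
  σ[b<=4](π[b](π[b,y](σ[b<=4](R)))) → 1

== RESULT ==
b
2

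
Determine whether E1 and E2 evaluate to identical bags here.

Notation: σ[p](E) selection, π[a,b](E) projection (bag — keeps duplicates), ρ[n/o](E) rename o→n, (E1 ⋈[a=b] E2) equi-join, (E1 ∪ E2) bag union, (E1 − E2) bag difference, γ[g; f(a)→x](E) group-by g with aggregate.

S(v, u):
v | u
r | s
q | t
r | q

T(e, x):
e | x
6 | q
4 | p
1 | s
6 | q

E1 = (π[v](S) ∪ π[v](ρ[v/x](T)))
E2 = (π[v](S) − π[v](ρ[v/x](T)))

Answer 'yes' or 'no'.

E1 per-node cardinality:
  S → 3
  π[v](S) → 3
  T → 4
  ρ[v/x](T) → 4
  π[v](ρ[v/x](T)) → 4
  (π[v](S) ∪ π[v](ρ[v/x](T))) → 7
E2 per-node cardinality:
  S → 3
  π[v](S) → 3
  T → 4
  ρ[v/x](T) → 4
  π[v](ρ[v/x](T)) → 4
  (π[v](S) − π[v](ρ[v/x](T))) → 2

E1 result:
v
p
q
q
q
r
r
s
E2 result:
v
r
r
Witness: ('s',) appears 1× in E1 but 0× in E2.

no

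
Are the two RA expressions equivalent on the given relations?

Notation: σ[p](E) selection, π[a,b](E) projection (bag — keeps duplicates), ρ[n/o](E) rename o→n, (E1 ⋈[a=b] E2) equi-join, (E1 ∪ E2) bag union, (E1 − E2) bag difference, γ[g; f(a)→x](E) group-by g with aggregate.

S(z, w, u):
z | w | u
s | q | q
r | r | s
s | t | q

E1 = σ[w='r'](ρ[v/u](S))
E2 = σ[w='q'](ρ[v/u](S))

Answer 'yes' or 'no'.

E1 row counts bottom-up:
  S → 3
  ρ[v/u](S) → 3
  σ[w='r'](ρ[v/u](S)) → 1
E2 row counts bottom-up:
  S → 3
  ρ[v/u](S) → 3
  σ[w='q'](ρ[v/u](S)) → 1

E1 result:
z | w | v
r | r | s
E2 result:
z | w | v
s | q | q
Witness: ('r', 'r', 's') appears 1× in E1 but 0× in E2.

no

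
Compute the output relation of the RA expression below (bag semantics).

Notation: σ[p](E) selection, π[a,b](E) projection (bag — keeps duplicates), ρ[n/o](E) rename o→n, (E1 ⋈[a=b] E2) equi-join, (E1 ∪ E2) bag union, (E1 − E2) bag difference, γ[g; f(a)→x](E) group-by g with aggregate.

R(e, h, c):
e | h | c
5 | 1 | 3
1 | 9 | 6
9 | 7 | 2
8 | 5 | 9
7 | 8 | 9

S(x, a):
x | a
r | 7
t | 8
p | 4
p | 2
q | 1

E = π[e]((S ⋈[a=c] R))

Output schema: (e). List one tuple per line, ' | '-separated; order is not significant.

Row counts bottom-up:
  S → 5
  R → 5
  (S ⋈[a=c] R) → 1
  π[e]((S ⋈[a=c] R)) → 1

== RESULT ==
e
9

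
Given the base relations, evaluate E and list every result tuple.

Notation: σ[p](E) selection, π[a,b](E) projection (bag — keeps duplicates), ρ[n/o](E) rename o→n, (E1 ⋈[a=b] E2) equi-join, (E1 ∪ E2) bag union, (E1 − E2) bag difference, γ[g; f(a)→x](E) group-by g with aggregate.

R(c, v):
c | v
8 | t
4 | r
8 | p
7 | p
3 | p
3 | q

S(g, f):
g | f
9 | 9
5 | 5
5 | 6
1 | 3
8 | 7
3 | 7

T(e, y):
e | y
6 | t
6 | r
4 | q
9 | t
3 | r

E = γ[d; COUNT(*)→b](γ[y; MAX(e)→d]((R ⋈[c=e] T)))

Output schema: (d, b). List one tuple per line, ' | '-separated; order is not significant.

Stepwise |·|:
  R → 6
  T → 5
  (R ⋈[c=e] T) → 3
  γ[y; MAX(e)→d]((R ⋈[c=e] T)) → 2
  γ[d; COUNT(*)→b](γ[y; MAX(e)→d]((R ⋈[c=e] T))) → 2

== RESULT ==
d | b
3 | 1
4 | 1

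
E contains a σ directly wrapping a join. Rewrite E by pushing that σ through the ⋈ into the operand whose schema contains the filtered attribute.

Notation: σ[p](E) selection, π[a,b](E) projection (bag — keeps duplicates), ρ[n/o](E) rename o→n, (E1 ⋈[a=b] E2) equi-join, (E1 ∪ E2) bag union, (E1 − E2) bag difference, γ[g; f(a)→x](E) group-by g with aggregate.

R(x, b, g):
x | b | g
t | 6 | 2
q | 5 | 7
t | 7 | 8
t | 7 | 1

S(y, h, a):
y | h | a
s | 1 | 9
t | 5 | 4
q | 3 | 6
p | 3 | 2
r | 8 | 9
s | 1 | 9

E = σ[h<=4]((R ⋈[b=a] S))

σ filters on h, owned by the right side.
E' = (R ⋈[b=a] σ[h<=4](S))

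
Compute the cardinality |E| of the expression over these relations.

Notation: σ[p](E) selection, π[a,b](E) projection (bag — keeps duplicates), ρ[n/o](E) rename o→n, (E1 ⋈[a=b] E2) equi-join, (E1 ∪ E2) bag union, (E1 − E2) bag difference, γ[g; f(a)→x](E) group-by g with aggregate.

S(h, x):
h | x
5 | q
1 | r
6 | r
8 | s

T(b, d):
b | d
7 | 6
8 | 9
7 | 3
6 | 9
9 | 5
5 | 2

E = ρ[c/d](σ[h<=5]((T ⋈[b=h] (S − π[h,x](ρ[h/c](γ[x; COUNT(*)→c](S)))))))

Subexpression sizes:
  T → 6
  S → 4
  S → 4
  γ[x; COUNT(*)→c](S) → 3
  ρ[h/c](γ[x; COUNT(*)→c](S)) → 3
  π[h,x](ρ[h/c](γ[x; COUNT(*)→c](S))) → 3
  (S − π[h,x](ρ[h/c](γ[x; COUNT(*)→c](S)))) → 4
  (T ⋈[b=h] (S − π[h,x](ρ[h/c](γ[x; COUNT(*)→c](S))))) → 3
  σ[h<=5]((T ⋈[b=h] (S − π[h,x](ρ[h/c](γ[x; COUNT(*)→c](S)))))) → 1
  ρ[c/d](σ[h<=5]((T ⋈[b=h] (S − π[h,x](ρ[h/c](γ[x; COUNT(*)→c](S))))))) → 1

|E| = 1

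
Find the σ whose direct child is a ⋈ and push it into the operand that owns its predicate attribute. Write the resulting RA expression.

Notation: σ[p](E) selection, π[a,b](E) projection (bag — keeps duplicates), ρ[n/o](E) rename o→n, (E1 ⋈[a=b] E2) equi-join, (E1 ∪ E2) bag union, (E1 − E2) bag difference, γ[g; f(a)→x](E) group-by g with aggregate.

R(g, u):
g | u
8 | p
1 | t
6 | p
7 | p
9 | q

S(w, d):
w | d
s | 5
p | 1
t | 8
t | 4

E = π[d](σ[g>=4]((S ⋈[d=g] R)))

σ filters on g, owned by the right side.
E' = π[d]((S ⋈[d=g] σ[g>=4](R)))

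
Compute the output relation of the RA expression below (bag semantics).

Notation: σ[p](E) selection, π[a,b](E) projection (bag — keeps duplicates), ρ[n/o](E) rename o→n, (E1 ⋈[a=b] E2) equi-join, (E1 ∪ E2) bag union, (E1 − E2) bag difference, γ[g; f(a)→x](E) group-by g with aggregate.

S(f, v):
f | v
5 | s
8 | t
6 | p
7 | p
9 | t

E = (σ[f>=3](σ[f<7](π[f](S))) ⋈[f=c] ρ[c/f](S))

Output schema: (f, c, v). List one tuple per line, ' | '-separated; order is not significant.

Per-node cardinality:
  S → 5
  π[f](S) → 5
  σ[f<7](π[f](S)) → 2
  σ[f>=3](σ[f<7](π[f](S))) → 2
  S → 5
  ρ[c/f](S) → 5
  (σ[f>=3](σ[f<7](π[f](S))) ⋈[f=c] ρ[c/f](S)) → 2

== RESULT ==
f | c | v
5 | 5 | s
6 | 6 | p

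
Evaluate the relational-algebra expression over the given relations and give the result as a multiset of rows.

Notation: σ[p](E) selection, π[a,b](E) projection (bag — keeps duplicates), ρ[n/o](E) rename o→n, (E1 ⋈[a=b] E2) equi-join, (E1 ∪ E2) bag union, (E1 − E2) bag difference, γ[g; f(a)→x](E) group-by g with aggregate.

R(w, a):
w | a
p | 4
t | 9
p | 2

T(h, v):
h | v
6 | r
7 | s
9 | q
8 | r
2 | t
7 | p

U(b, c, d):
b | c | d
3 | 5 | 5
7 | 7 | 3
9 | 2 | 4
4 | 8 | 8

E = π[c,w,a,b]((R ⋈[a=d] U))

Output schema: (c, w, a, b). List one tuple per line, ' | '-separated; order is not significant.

Subexpression sizes:
  R → 3
  U → 4
  (R ⋈[a=d] U) → 1
  π[c,w,a,b]((R ⋈[a=d] U)) → 1

== RESULT ==
c | w | a | b
2 | p | 4 | 9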